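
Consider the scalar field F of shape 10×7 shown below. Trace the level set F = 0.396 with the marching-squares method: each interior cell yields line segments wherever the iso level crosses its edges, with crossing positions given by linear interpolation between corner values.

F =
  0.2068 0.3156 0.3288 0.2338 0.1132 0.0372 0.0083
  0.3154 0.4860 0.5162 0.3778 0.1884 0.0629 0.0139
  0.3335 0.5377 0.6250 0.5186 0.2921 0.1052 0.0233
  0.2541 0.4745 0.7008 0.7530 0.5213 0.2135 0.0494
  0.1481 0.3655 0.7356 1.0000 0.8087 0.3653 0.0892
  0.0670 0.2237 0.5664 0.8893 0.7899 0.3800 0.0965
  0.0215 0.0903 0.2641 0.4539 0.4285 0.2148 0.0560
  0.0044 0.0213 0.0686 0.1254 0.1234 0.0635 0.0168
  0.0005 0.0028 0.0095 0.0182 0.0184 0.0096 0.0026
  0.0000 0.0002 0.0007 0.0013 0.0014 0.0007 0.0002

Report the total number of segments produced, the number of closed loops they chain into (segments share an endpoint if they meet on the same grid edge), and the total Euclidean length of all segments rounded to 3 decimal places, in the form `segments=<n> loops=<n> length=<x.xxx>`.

cell (0,0): code 0100 → (0.472,1.000)–(1.000,0.472)
cell (0,1): code 1100 → (0.359,2.000)–(0.472,1.000)
cell (0,2): code 1000 → (1.000,2.868)–(0.359,2.000)
cell (1,0): code 0110 → (1.000,0.472)–(2.000,0.306)
cell (1,2): code 1101 → (1.129,3.000)–(1.000,2.868)
cell (1,3): code 1000 → (2.000,3.541)–(1.129,3.000)
cell (2,0): code 0110 → (2.000,0.306)–(3.000,0.644)
cell (2,3): code 1101 → (2.453,4.000)–(2.000,3.541)
cell (2,4): code 1000 → (3.000,4.407)–(2.453,4.000)
cell (3,0): code 0010 → (3.000,0.644)–(3.720,1.000)
cell (3,1): code 0111 → (3.720,1.000)–(4.000,1.082)
cell (3,4): code 1001 → (4.000,4.931)–(3.000,4.407)
cell (4,1): code 0110 → (4.000,1.082)–(5.000,1.503)
cell (4,4): code 1001 → (5.000,4.961)–(4.000,4.931)
cell (5,1): code 0010 → (5.000,1.503)–(5.564,2.000)
cell (5,2): code 0111 → (5.564,2.000)–(6.000,2.695)
cell (5,4): code 1001 → (6.000,4.152)–(5.000,4.961)
cell (6,2): code 0010 → (6.000,2.695)–(6.176,3.000)
cell (6,3): code 0011 → (6.176,3.000)–(6.107,4.000)
cell (6,4): code 0001 → (6.107,4.000)–(6.000,4.152)
total: 20 segments, chained into 1 closed loop(s), length Σ = 16.145998

segments=20 loops=1 length=16.146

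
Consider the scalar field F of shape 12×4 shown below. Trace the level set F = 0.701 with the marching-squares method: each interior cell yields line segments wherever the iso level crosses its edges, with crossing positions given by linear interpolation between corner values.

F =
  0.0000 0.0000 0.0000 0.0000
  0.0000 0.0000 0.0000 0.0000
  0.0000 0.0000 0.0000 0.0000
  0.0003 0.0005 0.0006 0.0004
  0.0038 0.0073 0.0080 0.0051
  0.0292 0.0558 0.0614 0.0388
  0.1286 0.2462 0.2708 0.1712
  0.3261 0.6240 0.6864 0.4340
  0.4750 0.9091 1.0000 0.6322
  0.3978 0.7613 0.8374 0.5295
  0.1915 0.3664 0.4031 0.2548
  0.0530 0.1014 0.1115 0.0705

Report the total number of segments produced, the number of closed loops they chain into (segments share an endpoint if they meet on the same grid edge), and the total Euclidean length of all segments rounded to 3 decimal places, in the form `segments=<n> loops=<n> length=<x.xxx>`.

cell (7,0): code 0100 → (7.270,1.000)–(8.000,0.521)
cell (7,1): code 1100 → (7.047,2.000)–(7.270,1.000)
cell (7,2): code 1000 → (8.000,2.813)–(7.047,2.000)
cell (8,0): code 0110 → (8.000,0.521)–(9.000,0.834)
cell (8,2): code 1001 → (9.000,2.443)–(8.000,2.813)
cell (9,0): code 0010 → (9.000,0.834)–(9.153,1.000)
cell (9,1): code 0011 → (9.153,1.000)–(9.314,2.000)
cell (9,2): code 0001 → (9.314,2.000)–(9.000,2.443)
total: 8 segments, chained into 1 closed loop(s), length Σ = 7.046572

segments=8 loops=1 length=7.047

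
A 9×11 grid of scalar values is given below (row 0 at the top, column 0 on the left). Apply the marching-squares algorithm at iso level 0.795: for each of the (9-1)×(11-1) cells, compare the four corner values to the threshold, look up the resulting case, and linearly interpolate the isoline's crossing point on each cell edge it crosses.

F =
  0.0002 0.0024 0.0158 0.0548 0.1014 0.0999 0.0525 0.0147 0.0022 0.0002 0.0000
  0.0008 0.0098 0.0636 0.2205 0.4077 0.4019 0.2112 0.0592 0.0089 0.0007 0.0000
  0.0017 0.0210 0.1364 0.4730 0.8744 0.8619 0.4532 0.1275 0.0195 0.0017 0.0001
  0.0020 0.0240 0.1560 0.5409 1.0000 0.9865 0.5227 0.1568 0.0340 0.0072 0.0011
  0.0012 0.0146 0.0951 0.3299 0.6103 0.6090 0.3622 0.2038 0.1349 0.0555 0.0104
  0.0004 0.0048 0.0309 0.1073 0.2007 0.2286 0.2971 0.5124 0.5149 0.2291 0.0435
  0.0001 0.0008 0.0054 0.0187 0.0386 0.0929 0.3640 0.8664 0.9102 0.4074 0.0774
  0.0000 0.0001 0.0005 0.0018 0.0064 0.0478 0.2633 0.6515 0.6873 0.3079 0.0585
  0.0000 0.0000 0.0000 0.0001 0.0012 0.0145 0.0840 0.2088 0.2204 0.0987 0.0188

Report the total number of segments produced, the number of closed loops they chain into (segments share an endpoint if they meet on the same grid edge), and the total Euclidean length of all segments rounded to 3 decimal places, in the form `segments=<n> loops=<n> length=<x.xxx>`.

segments=14 loops=2 length=9.451

cell (1,3): code 0100 → (1.830,4.000)–(2.000,3.802)
cell (1,4): code 1100 → (1.855,5.000)–(1.830,4.000)
cell (1,5): code 1000 → (2.000,5.164)–(1.855,5.000)
cell (2,3): code 0110 → (2.000,3.802)–(3.000,3.553)
cell (2,5): code 1001 → (3.000,5.413)–(2.000,5.164)
cell (3,3): code 0010 → (3.000,3.553)–(3.526,4.000)
cell (3,4): code 0011 → (3.526,4.000)–(3.507,5.000)
cell (3,5): code 0001 → (3.507,5.000)–(3.000,5.413)
cell (5,6): code 0100 → (5.798,7.000)–(6.000,6.858)
cell (5,7): code 1100 → (5.709,8.000)–(5.798,7.000)
cell (5,8): code 1000 → (6.000,8.229)–(5.709,8.000)
cell (6,6): code 0010 → (6.000,6.858)–(6.332,7.000)
cell (6,7): code 0011 → (6.332,7.000)–(6.517,8.000)
cell (6,8): code 0001 → (6.517,8.000)–(6.000,8.229)
total: 14 segments, chained into 2 closed loop(s), length Σ = 9.450537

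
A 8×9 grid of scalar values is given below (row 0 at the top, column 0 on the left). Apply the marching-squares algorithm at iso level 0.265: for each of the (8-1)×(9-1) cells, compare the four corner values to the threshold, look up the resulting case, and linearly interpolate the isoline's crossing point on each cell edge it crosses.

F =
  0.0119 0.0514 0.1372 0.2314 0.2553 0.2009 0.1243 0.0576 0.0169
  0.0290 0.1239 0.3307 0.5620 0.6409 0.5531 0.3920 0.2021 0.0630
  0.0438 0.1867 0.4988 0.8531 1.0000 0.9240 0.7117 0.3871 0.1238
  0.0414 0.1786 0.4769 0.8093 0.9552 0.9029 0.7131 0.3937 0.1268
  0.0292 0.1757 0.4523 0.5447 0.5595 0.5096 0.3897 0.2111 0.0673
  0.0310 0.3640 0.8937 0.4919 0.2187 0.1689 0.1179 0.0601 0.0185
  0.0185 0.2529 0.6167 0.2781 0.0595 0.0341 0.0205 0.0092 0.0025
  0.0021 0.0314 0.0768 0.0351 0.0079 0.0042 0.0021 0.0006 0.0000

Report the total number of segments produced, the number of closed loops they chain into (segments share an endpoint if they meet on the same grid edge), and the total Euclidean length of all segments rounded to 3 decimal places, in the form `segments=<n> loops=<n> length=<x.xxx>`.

cell (0,1): code 0100 → (0.660,2.000)–(1.000,1.682)
cell (0,2): code 1100 → (0.102,3.000)–(0.660,2.000)
cell (0,3): code 1100 → (0.025,4.000)–(0.102,3.000)
cell (0,4): code 1100 → (0.182,5.000)–(0.025,4.000)
cell (0,5): code 1100 → (0.526,6.000)–(0.182,5.000)
cell (0,6): code 1000 → (1.000,6.669)–(0.526,6.000)
cell (1,1): code 0110 → (1.000,1.682)–(2.000,1.251)
cell (1,6): code 1101 → (1.340,7.000)–(1.000,6.669)
cell (1,7): code 1000 → (2.000,7.464)–(1.340,7.000)
cell (2,1): code 0110 → (2.000,1.251)–(3.000,1.290)
cell (2,7): code 1001 → (3.000,7.482)–(2.000,7.464)
cell (3,1): code 0110 → (3.000,1.290)–(4.000,1.323)
cell (3,6): code 1011 → (4.000,6.698)–(3.705,7.000)
cell (3,7): code 0001 → (3.705,7.000)–(3.000,7.482)
cell (4,0): code 0100 → (4.474,1.000)–(5.000,0.703)
cell (4,1): code 1110 → (4.000,1.323)–(4.474,1.000)
cell (4,3): code 1011 → (5.000,3.831)–(4.864,4.000)
cell (4,4): code 0011 → (4.864,4.000)–(4.718,5.000)
cell (4,5): code 0011 → (4.718,5.000)–(4.459,6.000)
cell (4,6): code 0001 → (4.459,6.000)–(4.000,6.698)
cell (5,0): code 0010 → (5.000,0.703)–(5.891,1.000)
cell (5,1): code 0111 → (5.891,1.000)–(6.000,1.033)
cell (5,3): code 1001 → (6.000,3.060)–(5.000,3.831)
cell (6,1): code 0010 → (6.000,1.033)–(6.651,2.000)
cell (6,2): code 0011 → (6.651,2.000)–(6.054,3.000)
cell (6,3): code 0001 → (6.054,3.000)–(6.000,3.060)
total: 26 segments, chained into 1 closed loop(s), length Σ = 21.152008

segments=26 loops=1 length=21.152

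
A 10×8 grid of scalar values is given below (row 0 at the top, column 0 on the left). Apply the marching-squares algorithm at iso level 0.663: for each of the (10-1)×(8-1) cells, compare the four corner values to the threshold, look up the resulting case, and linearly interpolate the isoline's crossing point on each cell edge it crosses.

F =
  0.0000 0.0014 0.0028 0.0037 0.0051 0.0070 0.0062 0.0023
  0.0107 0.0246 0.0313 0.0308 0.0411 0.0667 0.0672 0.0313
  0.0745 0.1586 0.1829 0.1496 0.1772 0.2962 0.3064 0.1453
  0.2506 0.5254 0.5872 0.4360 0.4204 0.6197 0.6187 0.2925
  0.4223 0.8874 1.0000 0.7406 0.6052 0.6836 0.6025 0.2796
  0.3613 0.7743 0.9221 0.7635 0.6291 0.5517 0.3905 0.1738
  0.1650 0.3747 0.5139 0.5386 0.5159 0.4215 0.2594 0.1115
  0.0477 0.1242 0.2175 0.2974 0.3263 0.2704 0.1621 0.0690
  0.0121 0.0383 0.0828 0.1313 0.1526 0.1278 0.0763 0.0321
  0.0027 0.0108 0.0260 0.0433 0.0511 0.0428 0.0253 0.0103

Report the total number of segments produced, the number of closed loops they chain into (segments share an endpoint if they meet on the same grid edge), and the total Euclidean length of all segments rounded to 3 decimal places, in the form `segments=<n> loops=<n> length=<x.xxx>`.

segments=14 loops=2 length=10.384

cell (3,0): code 0100 → (3.380,1.000)–(4.000,0.518)
cell (3,1): code 1100 → (3.184,2.000)–(3.380,1.000)
cell (3,2): code 1100 → (3.745,3.000)–(3.184,2.000)
cell (3,3): code 1000 → (4.000,3.573)–(3.745,3.000)
cell (3,4): code 0100 → (3.678,5.000)–(4.000,4.737)
cell (3,5): code 1000 → (4.000,5.254)–(3.678,5.000)
cell (4,0): code 0110 → (4.000,0.518)–(5.000,0.731)
cell (4,3): code 1001 → (5.000,3.748)–(4.000,3.573)
cell (4,4): code 0010 → (4.000,4.737)–(4.156,5.000)
cell (4,5): code 0001 → (4.156,5.000)–(4.000,5.254)
cell (5,0): code 0010 → (5.000,0.731)–(5.279,1.000)
cell (5,1): code 0011 → (5.279,1.000)–(5.635,2.000)
cell (5,2): code 0011 → (5.635,2.000)–(5.447,3.000)
cell (5,3): code 0001 → (5.447,3.000)–(5.000,3.748)
total: 14 segments, chained into 2 closed loop(s), length Σ = 10.384201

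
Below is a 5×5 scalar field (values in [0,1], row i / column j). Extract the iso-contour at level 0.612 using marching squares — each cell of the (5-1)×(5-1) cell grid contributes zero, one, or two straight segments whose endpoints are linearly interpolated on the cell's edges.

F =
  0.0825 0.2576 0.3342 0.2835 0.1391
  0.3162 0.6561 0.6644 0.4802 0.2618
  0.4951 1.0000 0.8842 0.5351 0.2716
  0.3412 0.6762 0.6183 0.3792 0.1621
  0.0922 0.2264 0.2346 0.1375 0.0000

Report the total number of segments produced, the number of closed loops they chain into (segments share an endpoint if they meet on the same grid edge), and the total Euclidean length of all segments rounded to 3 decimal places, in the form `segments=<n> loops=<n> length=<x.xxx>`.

segments=10 loops=1 length=7.484

cell (0,0): code 0100 → (0.889,1.000)–(1.000,0.870)
cell (0,1): code 1100 → (0.841,2.000)–(0.889,1.000)
cell (0,2): code 1000 → (1.000,2.284)–(0.841,2.000)
cell (1,0): code 0110 → (1.000,0.870)–(2.000,0.232)
cell (1,2): code 1001 → (2.000,2.780)–(1.000,2.284)
cell (2,0): code 0110 → (2.000,0.232)–(3.000,0.808)
cell (2,2): code 1001 → (3.000,2.026)–(2.000,2.780)
cell (3,0): code 0010 → (3.000,0.808)–(3.143,1.000)
cell (3,1): code 0011 → (3.143,1.000)–(3.016,2.000)
cell (3,2): code 0001 → (3.016,2.000)–(3.000,2.026)
total: 10 segments, chained into 1 closed loop(s), length Σ = 7.484328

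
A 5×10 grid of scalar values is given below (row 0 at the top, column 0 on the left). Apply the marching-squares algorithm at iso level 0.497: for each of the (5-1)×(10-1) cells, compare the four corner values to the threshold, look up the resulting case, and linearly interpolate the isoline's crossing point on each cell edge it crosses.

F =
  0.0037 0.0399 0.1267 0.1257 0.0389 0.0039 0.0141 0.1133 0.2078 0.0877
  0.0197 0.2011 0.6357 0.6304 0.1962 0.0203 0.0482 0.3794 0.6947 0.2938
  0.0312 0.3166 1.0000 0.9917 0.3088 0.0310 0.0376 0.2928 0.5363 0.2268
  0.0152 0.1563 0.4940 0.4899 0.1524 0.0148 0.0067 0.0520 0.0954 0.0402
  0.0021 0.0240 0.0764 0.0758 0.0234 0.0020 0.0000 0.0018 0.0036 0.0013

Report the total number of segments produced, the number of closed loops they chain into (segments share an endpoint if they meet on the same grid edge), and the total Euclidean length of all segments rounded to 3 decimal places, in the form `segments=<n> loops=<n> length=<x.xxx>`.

segments=14 loops=2 length=11.346

cell (0,1): code 0100 → (0.728,2.000)–(1.000,1.681)
cell (0,2): code 1100 → (0.736,3.000)–(0.728,2.000)
cell (0,3): code 1000 → (1.000,3.307)–(0.736,3.000)
cell (0,7): code 0100 → (0.594,8.000)–(1.000,7.373)
cell (0,8): code 1000 → (1.000,8.493)–(0.594,8.000)
cell (1,1): code 0110 → (1.000,1.681)–(2.000,1.264)
cell (1,3): code 1001 → (2.000,3.724)–(1.000,3.307)
cell (1,7): code 0110 → (1.000,7.373)–(2.000,7.839)
cell (1,8): code 1001 → (2.000,8.127)–(1.000,8.493)
cell (2,1): code 0010 → (2.000,1.264)–(2.994,2.000)
cell (2,2): code 0011 → (2.994,2.000)–(2.986,3.000)
cell (2,3): code 0001 → (2.986,3.000)–(2.000,3.724)
cell (2,7): code 0010 → (2.000,7.839)–(2.089,8.000)
cell (2,8): code 0001 → (2.089,8.000)–(2.000,8.127)
total: 14 segments, chained into 2 closed loop(s), length Σ = 11.345565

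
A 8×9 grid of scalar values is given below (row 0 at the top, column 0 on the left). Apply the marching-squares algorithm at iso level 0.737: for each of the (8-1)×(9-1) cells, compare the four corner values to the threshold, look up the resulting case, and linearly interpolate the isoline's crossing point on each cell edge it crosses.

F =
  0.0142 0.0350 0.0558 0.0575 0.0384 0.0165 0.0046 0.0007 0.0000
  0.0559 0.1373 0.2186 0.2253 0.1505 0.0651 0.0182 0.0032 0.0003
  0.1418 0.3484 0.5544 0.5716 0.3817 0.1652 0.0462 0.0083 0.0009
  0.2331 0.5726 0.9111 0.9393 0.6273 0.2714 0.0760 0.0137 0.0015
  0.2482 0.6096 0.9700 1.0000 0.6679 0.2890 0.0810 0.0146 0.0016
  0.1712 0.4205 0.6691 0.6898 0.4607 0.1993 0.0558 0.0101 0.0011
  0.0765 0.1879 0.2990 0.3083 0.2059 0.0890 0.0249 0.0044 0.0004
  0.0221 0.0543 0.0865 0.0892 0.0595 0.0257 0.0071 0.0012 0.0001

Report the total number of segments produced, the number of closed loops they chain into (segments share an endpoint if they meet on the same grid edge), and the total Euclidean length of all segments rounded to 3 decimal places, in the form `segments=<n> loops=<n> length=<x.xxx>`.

cell (2,1): code 0100 → (2.512,2.000)–(3.000,1.486)
cell (2,2): code 1100 → (2.450,3.000)–(2.512,2.000)
cell (2,3): code 1000 → (3.000,3.648)–(2.450,3.000)
cell (3,1): code 0110 → (3.000,1.486)–(4.000,1.353)
cell (3,3): code 1001 → (4.000,3.792)–(3.000,3.648)
cell (4,1): code 0010 → (4.000,1.353)–(4.774,2.000)
cell (4,2): code 0011 → (4.774,2.000)–(4.848,3.000)
cell (4,3): code 0001 → (4.848,3.000)–(4.000,3.792)
total: 8 segments, chained into 1 closed loop(s), length Σ = 7.751902

segments=8 loops=1 length=7.752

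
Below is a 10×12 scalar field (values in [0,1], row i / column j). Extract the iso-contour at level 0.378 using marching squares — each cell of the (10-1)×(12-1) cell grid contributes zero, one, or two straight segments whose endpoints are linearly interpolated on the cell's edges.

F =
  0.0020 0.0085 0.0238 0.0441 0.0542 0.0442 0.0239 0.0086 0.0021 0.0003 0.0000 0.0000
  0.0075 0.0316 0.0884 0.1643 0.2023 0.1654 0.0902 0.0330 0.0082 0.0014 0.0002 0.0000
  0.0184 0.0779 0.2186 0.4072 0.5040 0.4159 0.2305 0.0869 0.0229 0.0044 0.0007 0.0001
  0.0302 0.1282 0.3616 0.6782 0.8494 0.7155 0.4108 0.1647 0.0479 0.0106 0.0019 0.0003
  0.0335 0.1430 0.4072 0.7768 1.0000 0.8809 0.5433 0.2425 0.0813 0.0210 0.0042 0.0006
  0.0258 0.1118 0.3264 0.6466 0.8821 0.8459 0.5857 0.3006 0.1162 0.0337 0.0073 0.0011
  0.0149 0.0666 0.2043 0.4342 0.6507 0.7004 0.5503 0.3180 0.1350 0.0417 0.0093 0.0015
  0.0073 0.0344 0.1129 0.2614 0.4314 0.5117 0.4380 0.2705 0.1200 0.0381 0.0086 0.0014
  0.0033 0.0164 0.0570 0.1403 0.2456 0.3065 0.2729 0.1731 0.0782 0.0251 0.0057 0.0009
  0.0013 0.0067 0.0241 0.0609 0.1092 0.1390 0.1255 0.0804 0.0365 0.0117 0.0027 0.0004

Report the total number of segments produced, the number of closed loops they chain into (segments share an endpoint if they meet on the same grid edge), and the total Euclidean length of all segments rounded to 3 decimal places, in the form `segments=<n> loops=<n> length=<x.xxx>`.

segments=22 loops=1 length=16.965

cell (1,2): code 0100 → (1.880,3.000)–(2.000,2.845)
cell (1,3): code 1100 → (1.582,4.000)–(1.880,3.000)
cell (1,4): code 1100 → (1.849,5.000)–(1.582,4.000)
cell (1,5): code 1000 → (2.000,5.204)–(1.849,5.000)
cell (2,2): code 0110 → (2.000,2.845)–(3.000,2.052)
cell (2,5): code 1101 → (2.818,6.000)–(2.000,5.204)
cell (2,6): code 1000 → (3.000,6.133)–(2.818,6.000)
cell (3,1): code 0100 → (3.360,2.000)–(4.000,1.889)
cell (3,2): code 1110 → (3.000,2.052)–(3.360,2.000)
cell (3,6): code 1001 → (4.000,6.550)–(3.000,6.133)
cell (4,1): code 0010 → (4.000,1.889)–(4.361,2.000)
cell (4,2): code 0111 → (4.361,2.000)–(5.000,2.161)
cell (4,6): code 1001 → (5.000,6.729)–(4.000,6.550)
cell (5,2): code 0110 → (5.000,2.161)–(6.000,2.756)
cell (5,6): code 1001 → (6.000,6.742)–(5.000,6.729)
cell (6,2): code 0010 → (6.000,2.756)–(6.325,3.000)
cell (6,3): code 0111 → (6.325,3.000)–(7.000,3.686)
cell (6,6): code 1001 → (7.000,6.358)–(6.000,6.742)
cell (7,3): code 0010 → (7.000,3.686)–(7.287,4.000)
cell (7,4): code 0011 → (7.287,4.000)–(7.652,5.000)
cell (7,5): code 0011 → (7.652,5.000)–(7.363,6.000)
cell (7,6): code 0001 → (7.363,6.000)–(7.000,6.358)
total: 22 segments, chained into 1 closed loop(s), length Σ = 16.964831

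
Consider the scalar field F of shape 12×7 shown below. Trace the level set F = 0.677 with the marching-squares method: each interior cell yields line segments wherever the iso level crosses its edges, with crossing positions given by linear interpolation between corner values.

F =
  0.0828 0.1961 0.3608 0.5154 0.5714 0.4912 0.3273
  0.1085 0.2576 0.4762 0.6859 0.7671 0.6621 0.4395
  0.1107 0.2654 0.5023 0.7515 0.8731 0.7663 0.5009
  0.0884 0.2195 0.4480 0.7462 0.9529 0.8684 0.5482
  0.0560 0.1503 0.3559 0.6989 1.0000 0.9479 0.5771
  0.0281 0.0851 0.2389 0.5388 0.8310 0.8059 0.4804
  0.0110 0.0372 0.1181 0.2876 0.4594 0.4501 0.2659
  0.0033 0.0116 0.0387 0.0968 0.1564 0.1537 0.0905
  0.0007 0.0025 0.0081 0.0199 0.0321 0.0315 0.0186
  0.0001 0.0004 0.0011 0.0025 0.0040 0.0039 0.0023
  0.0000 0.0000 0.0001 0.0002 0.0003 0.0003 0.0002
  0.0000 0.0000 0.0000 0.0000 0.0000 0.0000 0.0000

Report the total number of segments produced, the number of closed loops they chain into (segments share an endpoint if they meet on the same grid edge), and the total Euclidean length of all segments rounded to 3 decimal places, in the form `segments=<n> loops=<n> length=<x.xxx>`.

cell (0,2): code 0100 → (0.948,3.000)–(1.000,2.958)
cell (0,3): code 1100 → (0.540,4.000)–(0.948,3.000)
cell (0,4): code 1000 → (1.000,4.858)–(0.540,4.000)
cell (1,2): code 0110 → (1.000,2.958)–(2.000,2.701)
cell (1,4): code 1101 → (1.143,5.000)–(1.000,4.858)
cell (1,5): code 1000 → (2.000,5.336)–(1.143,5.000)
cell (2,2): code 0110 → (2.000,2.701)–(3.000,2.768)
cell (2,5): code 1001 → (3.000,5.598)–(2.000,5.336)
cell (3,2): code 0110 → (3.000,2.768)–(4.000,2.936)
cell (3,5): code 1001 → (4.000,5.731)–(3.000,5.598)
cell (4,2): code 0010 → (4.000,2.936)–(4.137,3.000)
cell (4,3): code 0111 → (4.137,3.000)–(5.000,3.473)
cell (4,5): code 1001 → (5.000,5.396)–(4.000,5.731)
cell (5,3): code 0010 → (5.000,3.473)–(5.414,4.000)
cell (5,4): code 0011 → (5.414,4.000)–(5.362,5.000)
cell (5,5): code 0001 → (5.362,5.000)–(5.000,5.396)
total: 16 segments, chained into 1 closed loop(s), length Σ = 12.732616

segments=16 loops=1 length=12.733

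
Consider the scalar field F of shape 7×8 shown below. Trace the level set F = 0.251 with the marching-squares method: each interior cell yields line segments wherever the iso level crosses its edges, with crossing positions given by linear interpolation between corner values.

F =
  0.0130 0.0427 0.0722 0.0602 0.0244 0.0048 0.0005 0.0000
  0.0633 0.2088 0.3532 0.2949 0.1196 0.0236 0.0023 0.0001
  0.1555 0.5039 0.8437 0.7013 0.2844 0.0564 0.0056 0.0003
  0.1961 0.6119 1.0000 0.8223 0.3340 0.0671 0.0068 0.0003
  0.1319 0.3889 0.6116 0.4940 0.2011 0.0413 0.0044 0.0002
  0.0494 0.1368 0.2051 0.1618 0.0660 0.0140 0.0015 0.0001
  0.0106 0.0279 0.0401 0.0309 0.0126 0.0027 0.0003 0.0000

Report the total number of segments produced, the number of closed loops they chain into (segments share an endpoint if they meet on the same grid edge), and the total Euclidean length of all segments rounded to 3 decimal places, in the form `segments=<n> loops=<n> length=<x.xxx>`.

segments=16 loops=1 length=13.044

cell (0,1): code 0100 → (0.636,2.000)–(1.000,1.292)
cell (0,2): code 1100 → (0.813,3.000)–(0.636,2.000)
cell (0,3): code 1000 → (1.000,3.250)–(0.813,3.000)
cell (1,0): code 0100 → (1.143,1.000)–(2.000,0.274)
cell (1,1): code 1110 → (1.000,1.292)–(1.143,1.000)
cell (1,3): code 1101 → (1.797,4.000)–(1.000,3.250)
cell (1,4): code 1000 → (2.000,4.146)–(1.797,4.000)
cell (2,0): code 0110 → (2.000,0.274)–(3.000,0.132)
cell (2,4): code 1001 → (3.000,4.311)–(2.000,4.146)
cell (3,0): code 0110 → (3.000,0.132)–(4.000,0.463)
cell (3,3): code 1011 → (4.000,3.830)–(3.625,4.000)
cell (3,4): code 0001 → (3.625,4.000)–(3.000,4.311)
cell (4,0): code 0010 → (4.000,0.463)–(4.547,1.000)
cell (4,1): code 0011 → (4.547,1.000)–(4.887,2.000)
cell (4,2): code 0011 → (4.887,2.000)–(4.731,3.000)
cell (4,3): code 0001 → (4.731,3.000)–(4.000,3.830)
total: 16 segments, chained into 1 closed loop(s), length Σ = 13.044190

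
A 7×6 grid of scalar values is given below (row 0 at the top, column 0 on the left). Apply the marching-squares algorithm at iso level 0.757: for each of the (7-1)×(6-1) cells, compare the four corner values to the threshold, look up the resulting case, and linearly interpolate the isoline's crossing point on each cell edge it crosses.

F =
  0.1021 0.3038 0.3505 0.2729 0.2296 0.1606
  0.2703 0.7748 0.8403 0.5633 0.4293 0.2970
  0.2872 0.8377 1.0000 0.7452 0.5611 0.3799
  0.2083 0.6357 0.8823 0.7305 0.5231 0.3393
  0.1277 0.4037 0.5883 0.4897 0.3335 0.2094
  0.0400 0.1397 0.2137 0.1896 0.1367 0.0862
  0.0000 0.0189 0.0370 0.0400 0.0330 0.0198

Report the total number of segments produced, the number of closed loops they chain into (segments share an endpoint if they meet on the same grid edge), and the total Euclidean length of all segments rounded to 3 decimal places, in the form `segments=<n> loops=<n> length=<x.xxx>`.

cell (0,0): code 0100 → (0.962,1.000)–(1.000,0.965)
cell (0,1): code 1100 → (0.830,2.000)–(0.962,1.000)
cell (0,2): code 1000 → (1.000,2.301)–(0.830,2.000)
cell (1,0): code 0110 → (1.000,0.965)–(2.000,0.853)
cell (1,2): code 1001 → (2.000,2.954)–(1.000,2.301)
cell (2,0): code 0010 → (2.000,0.853)–(2.400,1.000)
cell (2,1): code 0111 → (2.400,1.000)–(3.000,1.492)
cell (2,2): code 1001 → (3.000,2.825)–(2.000,2.954)
cell (3,1): code 0010 → (3.000,1.492)–(3.426,2.000)
cell (3,2): code 0001 → (3.426,2.000)–(3.000,2.825)
total: 10 segments, chained into 1 closed loop(s), length Σ = 7.408507

segments=10 loops=1 length=7.409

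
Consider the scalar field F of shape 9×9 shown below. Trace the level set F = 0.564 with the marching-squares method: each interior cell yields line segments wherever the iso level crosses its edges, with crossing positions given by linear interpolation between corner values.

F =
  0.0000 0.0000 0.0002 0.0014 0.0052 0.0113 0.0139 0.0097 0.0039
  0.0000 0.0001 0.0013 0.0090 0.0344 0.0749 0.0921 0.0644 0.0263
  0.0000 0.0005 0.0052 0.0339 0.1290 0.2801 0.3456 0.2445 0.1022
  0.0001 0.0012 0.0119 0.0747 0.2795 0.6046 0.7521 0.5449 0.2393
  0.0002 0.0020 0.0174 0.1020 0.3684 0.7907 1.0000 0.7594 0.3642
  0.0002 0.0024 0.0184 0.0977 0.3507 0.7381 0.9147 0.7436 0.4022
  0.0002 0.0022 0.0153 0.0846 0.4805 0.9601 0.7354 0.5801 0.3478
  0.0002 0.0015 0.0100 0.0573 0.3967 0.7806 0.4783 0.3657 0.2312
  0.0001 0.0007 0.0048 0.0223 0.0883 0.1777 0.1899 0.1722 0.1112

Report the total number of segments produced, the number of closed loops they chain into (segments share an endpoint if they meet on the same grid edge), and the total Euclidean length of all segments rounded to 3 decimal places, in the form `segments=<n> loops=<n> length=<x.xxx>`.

cell (2,4): code 0100 → (2.875,5.000)–(3.000,4.875)
cell (2,5): code 1100 → (2.537,6.000)–(2.875,5.000)
cell (2,6): code 1000 → (3.000,6.908)–(2.537,6.000)
cell (3,4): code 0110 → (3.000,4.875)–(4.000,4.463)
cell (3,6): code 1101 → (3.089,7.000)–(3.000,6.908)
cell (3,7): code 1000 → (4.000,7.494)–(3.089,7.000)
cell (4,4): code 0110 → (4.000,4.463)–(5.000,4.551)
cell (4,7): code 1001 → (5.000,7.526)–(4.000,7.494)
cell (5,4): code 0110 → (5.000,4.551)–(6.000,4.174)
cell (5,7): code 1001 → (6.000,7.069)–(5.000,7.526)
cell (6,4): code 0110 → (6.000,4.174)–(7.000,4.436)
cell (6,5): code 1011 → (7.000,5.717)–(6.667,6.000)
cell (6,6): code 0011 → (6.667,6.000)–(6.075,7.000)
cell (6,7): code 0001 → (6.075,7.000)–(6.000,7.069)
cell (7,4): code 0010 → (7.000,4.436)–(7.359,5.000)
cell (7,5): code 0001 → (7.359,5.000)–(7.000,5.717)
total: 16 segments, chained into 1 closed loop(s), length Σ = 12.875306

segments=16 loops=1 length=12.875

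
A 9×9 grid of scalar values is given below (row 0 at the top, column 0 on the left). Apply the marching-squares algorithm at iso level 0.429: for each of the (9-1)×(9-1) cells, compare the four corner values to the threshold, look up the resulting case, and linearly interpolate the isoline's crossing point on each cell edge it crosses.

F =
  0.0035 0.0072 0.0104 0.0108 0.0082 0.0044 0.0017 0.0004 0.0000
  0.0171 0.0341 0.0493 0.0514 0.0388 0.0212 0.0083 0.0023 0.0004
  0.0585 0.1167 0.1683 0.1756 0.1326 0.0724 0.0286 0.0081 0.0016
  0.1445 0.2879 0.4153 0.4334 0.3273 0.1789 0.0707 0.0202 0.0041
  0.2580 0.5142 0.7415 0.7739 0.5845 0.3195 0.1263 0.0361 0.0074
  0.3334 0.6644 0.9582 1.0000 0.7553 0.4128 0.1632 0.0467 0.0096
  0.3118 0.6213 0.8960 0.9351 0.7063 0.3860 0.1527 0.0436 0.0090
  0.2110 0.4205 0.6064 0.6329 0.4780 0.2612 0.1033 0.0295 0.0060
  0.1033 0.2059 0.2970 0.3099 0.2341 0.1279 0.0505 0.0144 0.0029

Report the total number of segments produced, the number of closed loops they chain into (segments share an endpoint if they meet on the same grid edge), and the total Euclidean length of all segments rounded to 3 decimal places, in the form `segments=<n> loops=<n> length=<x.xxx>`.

cell (2,2): code 0100 → (2.983,3.000)–(3.000,2.757)
cell (2,3): code 1000 → (3.000,3.041)–(2.983,3.000)
cell (3,0): code 0100 → (3.624,1.000)–(4.000,0.667)
cell (3,1): code 1100 → (3.042,2.000)–(3.624,1.000)
cell (3,2): code 1110 → (3.000,2.757)–(3.042,2.000)
cell (3,3): code 1101 → (3.395,4.000)–(3.000,3.041)
cell (3,4): code 1000 → (4.000,4.587)–(3.395,4.000)
cell (4,0): code 0110 → (4.000,0.667)–(5.000,0.289)
cell (4,4): code 1001 → (5.000,4.953)–(4.000,4.587)
cell (5,0): code 0110 → (5.000,0.289)–(6.000,0.379)
cell (5,4): code 1001 → (6.000,4.866)–(5.000,4.953)
cell (6,0): code 0010 → (6.000,0.379)–(6.958,1.000)
cell (6,1): code 0111 → (6.958,1.000)–(7.000,1.046)
cell (6,4): code 1001 → (7.000,4.226)–(6.000,4.866)
cell (7,1): code 0010 → (7.000,1.046)–(7.573,2.000)
cell (7,2): code 0011 → (7.573,2.000)–(7.631,3.000)
cell (7,3): code 0011 → (7.631,3.000)–(7.201,4.000)
cell (7,4): code 0001 → (7.201,4.000)–(7.000,4.226)
total: 18 segments, chained into 1 closed loop(s), length Σ = 14.624090

segments=18 loops=1 length=14.624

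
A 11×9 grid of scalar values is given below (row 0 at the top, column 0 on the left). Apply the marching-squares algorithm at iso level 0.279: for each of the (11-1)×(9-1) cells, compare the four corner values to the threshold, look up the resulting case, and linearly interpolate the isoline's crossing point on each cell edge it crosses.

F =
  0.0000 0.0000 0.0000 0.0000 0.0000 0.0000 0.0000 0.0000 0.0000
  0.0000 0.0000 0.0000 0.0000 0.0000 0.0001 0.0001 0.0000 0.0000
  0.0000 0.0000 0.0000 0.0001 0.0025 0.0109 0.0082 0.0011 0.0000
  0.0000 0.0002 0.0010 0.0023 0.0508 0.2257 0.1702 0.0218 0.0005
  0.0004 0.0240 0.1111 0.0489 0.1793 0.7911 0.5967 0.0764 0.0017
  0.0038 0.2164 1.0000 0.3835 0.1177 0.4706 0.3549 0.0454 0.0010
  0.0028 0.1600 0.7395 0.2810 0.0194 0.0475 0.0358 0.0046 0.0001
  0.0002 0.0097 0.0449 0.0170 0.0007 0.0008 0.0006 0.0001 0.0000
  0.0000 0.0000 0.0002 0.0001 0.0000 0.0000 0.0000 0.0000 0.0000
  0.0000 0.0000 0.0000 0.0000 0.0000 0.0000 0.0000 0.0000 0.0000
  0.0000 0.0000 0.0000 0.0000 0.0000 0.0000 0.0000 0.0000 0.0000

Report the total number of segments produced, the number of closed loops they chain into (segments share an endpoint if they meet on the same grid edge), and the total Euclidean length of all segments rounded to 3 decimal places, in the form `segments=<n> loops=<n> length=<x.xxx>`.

cell (3,4): code 0100 → (3.094,5.000)–(4.000,4.163)
cell (3,5): code 1100 → (3.255,6.000)–(3.094,5.000)
cell (3,6): code 1000 → (4.000,6.611)–(3.255,6.000)
cell (4,1): code 0100 → (4.189,2.000)–(5.000,1.080)
cell (4,2): code 1100 → (4.688,3.000)–(4.189,2.000)
cell (4,3): code 1000 → (5.000,3.393)–(4.688,3.000)
cell (4,4): code 0110 → (4.000,4.163)–(5.000,4.457)
cell (4,6): code 1001 → (5.000,6.245)–(4.000,6.611)
cell (5,1): code 0110 → (5.000,1.080)–(6.000,1.205)
cell (5,3): code 1001 → (6.000,3.008)–(5.000,3.393)
cell (5,4): code 0010 → (5.000,4.457)–(5.453,5.000)
cell (5,5): code 0011 → (5.453,5.000)–(5.238,6.000)
cell (5,6): code 0001 → (5.238,6.000)–(5.000,6.245)
cell (6,1): code 0010 → (6.000,1.205)–(6.663,2.000)
cell (6,2): code 0011 → (6.663,2.000)–(6.008,3.000)
cell (6,3): code 0001 → (6.008,3.000)–(6.000,3.008)
total: 16 segments, chained into 2 closed loop(s), length Σ = 14.554862

segments=16 loops=2 length=14.555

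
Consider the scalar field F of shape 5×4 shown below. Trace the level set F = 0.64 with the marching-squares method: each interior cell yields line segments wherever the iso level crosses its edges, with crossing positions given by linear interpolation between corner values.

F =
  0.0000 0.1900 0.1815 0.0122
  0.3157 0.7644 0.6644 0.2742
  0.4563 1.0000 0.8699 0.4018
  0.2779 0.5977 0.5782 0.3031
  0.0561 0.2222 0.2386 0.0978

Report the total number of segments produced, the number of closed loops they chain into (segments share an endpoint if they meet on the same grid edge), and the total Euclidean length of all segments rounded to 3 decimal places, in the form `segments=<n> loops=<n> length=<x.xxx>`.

segments=8 loops=1 length=6.653

cell (0,0): code 0100 → (0.783,1.000)–(1.000,0.723)
cell (0,1): code 1100 → (0.949,2.000)–(0.783,1.000)
cell (0,2): code 1000 → (1.000,2.063)–(0.949,2.000)
cell (1,0): code 0110 → (1.000,0.723)–(2.000,0.338)
cell (1,2): code 1001 → (2.000,2.491)–(1.000,2.063)
cell (2,0): code 0010 → (2.000,0.338)–(2.895,1.000)
cell (2,1): code 0011 → (2.895,1.000)–(2.788,2.000)
cell (2,2): code 0001 → (2.788,2.000)–(2.000,2.491)
total: 8 segments, chained into 1 closed loop(s), length Σ = 6.652891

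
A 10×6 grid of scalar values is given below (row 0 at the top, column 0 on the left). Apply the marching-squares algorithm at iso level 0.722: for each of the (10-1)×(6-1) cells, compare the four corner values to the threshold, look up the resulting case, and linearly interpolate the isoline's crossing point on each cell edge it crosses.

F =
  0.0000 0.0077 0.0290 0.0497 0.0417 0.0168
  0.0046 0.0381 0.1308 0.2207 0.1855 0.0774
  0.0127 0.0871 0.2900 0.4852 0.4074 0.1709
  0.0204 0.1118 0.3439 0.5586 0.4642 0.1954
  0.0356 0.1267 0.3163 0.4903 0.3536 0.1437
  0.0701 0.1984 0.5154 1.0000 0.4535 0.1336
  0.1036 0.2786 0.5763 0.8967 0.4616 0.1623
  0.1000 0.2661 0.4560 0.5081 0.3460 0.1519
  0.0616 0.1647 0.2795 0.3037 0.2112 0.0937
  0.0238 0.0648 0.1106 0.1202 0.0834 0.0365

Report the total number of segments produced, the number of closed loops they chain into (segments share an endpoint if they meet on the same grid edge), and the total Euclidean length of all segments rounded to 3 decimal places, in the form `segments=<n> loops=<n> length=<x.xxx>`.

cell (4,2): code 0100 → (4.455,3.000)–(5.000,2.426)
cell (4,3): code 1000 → (5.000,3.509)–(4.455,3.000)
cell (5,2): code 0110 → (5.000,2.426)–(6.000,2.455)
cell (5,3): code 1001 → (6.000,3.402)–(5.000,3.509)
cell (6,2): code 0010 → (6.000,2.455)–(6.450,3.000)
cell (6,3): code 0001 → (6.450,3.000)–(6.000,3.402)
total: 6 segments, chained into 1 closed loop(s), length Σ = 4.852970

segments=6 loops=1 length=4.853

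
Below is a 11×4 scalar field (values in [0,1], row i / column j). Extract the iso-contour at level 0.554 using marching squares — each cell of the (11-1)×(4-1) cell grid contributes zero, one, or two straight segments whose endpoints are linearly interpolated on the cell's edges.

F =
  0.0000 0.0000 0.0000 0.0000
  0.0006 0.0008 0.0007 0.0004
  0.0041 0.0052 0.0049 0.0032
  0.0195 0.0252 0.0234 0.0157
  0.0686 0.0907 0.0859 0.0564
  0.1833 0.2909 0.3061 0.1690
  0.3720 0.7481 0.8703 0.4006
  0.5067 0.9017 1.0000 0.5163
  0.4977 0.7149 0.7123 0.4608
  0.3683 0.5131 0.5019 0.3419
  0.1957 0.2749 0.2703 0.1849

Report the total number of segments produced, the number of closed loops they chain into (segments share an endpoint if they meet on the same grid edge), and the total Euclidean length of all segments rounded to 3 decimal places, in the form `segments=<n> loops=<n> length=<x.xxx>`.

cell (5,0): code 0100 → (5.575,1.000)–(6.000,0.484)
cell (5,1): code 1100 → (5.439,2.000)–(5.575,1.000)
cell (5,2): code 1000 → (6.000,2.673)–(5.439,2.000)
cell (6,0): code 0110 → (6.000,0.484)–(7.000,0.120)
cell (6,2): code 1001 → (7.000,2.922)–(6.000,2.673)
cell (7,0): code 0110 → (7.000,0.120)–(8.000,0.259)
cell (7,2): code 1001 → (8.000,2.629)–(7.000,2.922)
cell (8,0): code 0010 → (8.000,0.259)–(8.797,1.000)
cell (8,1): code 0011 → (8.797,1.000)–(8.752,2.000)
cell (8,2): code 0001 → (8.752,2.000)–(8.000,2.629)
total: 10 segments, chained into 1 closed loop(s), length Σ = 9.770315

segments=10 loops=1 length=9.770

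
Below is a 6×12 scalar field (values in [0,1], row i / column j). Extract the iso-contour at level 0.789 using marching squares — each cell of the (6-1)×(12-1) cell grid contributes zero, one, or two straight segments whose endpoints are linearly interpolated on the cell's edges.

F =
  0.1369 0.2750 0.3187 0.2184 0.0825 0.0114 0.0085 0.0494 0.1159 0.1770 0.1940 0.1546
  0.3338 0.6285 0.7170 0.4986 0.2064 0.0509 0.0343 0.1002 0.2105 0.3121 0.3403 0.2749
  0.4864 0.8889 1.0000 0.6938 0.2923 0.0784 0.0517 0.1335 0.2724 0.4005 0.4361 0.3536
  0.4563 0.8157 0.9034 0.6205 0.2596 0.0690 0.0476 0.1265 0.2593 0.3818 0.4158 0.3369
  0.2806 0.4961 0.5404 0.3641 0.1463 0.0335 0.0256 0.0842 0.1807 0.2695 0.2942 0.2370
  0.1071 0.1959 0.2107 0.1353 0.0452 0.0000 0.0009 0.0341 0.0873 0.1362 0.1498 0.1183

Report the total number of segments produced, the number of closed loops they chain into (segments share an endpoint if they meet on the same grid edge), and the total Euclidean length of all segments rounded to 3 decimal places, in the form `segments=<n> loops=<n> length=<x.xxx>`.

cell (1,0): code 0100 → (1.616,1.000)–(2.000,0.752)
cell (1,1): code 1100 → (1.254,2.000)–(1.616,1.000)
cell (1,2): code 1000 → (2.000,2.689)–(1.254,2.000)
cell (2,0): code 0110 → (2.000,0.752)–(3.000,0.926)
cell (2,2): code 1001 → (3.000,2.404)–(2.000,2.689)
cell (3,0): code 0010 → (3.000,0.926)–(3.084,1.000)
cell (3,1): code 0011 → (3.084,1.000)–(3.315,2.000)
cell (3,2): code 0001 → (3.315,2.000)–(3.000,2.404)
total: 8 segments, chained into 1 closed loop(s), length Σ = 6.241370

segments=8 loops=1 length=6.241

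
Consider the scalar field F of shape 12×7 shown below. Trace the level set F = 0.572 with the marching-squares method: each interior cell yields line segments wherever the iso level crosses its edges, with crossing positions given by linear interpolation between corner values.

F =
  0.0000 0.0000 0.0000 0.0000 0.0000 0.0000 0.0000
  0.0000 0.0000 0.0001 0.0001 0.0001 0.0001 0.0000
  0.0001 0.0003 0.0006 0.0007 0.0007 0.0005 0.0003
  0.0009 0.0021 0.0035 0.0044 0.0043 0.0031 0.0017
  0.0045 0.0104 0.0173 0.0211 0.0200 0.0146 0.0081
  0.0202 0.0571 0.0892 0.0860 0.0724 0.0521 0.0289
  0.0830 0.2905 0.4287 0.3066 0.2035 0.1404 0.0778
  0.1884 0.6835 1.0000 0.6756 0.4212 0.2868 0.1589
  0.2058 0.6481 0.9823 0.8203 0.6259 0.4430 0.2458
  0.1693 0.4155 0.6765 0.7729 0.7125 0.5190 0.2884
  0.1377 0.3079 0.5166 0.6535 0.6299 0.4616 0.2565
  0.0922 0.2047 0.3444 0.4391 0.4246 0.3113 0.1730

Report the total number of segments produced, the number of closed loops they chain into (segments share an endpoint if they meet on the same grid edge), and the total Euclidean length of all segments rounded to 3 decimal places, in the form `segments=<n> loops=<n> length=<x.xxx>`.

cell (6,0): code 0100 → (6.716,1.000)–(7.000,0.775)
cell (6,1): code 1100 → (6.251,2.000)–(6.716,1.000)
cell (6,2): code 1100 → (6.719,3.000)–(6.251,2.000)
cell (6,3): code 1000 → (7.000,3.407)–(6.719,3.000)
cell (7,0): code 0110 → (7.000,0.775)–(8.000,0.828)
cell (7,3): code 1101 → (7.737,4.000)–(7.000,3.407)
cell (7,4): code 1000 → (8.000,4.295)–(7.737,4.000)
cell (8,0): code 0010 → (8.000,0.828)–(8.327,1.000)
cell (8,1): code 0111 → (8.327,1.000)–(9.000,1.600)
cell (8,4): code 1001 → (9.000,4.726)–(8.000,4.295)
cell (9,1): code 0010 → (9.000,1.600)–(9.654,2.000)
cell (9,2): code 0111 → (9.654,2.000)–(10.000,2.405)
cell (9,4): code 1001 → (10.000,4.344)–(9.000,4.726)
cell (10,2): code 0010 → (10.000,2.405)–(10.380,3.000)
cell (10,3): code 0011 → (10.380,3.000)–(10.282,4.000)
cell (10,4): code 0001 → (10.282,4.000)–(10.000,4.344)
total: 16 segments, chained into 1 closed loop(s), length Σ = 12.291953

segments=16 loops=1 length=12.292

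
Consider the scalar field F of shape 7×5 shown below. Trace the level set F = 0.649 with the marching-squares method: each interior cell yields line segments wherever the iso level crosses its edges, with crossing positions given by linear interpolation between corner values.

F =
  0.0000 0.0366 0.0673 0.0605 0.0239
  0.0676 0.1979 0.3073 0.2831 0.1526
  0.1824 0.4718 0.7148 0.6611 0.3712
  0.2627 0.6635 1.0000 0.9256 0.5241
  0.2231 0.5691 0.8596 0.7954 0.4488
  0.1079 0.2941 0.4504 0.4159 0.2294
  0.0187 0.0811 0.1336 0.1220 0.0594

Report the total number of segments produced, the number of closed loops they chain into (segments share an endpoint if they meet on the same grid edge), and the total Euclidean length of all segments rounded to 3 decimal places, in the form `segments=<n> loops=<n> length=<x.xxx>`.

cell (1,1): code 0100 → (1.839,2.000)–(2.000,1.729)
cell (1,2): code 1100 → (1.968,3.000)–(1.839,2.000)
cell (1,3): code 1000 → (2.000,3.042)–(1.968,3.000)
cell (2,0): code 0100 → (2.924,1.000)–(3.000,0.964)
cell (2,1): code 1110 → (2.000,1.729)–(2.924,1.000)
cell (2,3): code 1001 → (3.000,3.689)–(2.000,3.042)
cell (3,0): code 0010 → (3.000,0.964)–(3.154,1.000)
cell (3,1): code 0111 → (3.154,1.000)–(4.000,1.275)
cell (3,3): code 1001 → (4.000,3.422)–(3.000,3.689)
cell (4,1): code 0010 → (4.000,1.275)–(4.515,2.000)
cell (4,2): code 0011 → (4.515,2.000)–(4.386,3.000)
cell (4,3): code 0001 → (4.386,3.000)–(4.000,3.422)
total: 12 segments, chained into 1 closed loop(s), length Σ = 8.380644

segments=12 loops=1 length=8.381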